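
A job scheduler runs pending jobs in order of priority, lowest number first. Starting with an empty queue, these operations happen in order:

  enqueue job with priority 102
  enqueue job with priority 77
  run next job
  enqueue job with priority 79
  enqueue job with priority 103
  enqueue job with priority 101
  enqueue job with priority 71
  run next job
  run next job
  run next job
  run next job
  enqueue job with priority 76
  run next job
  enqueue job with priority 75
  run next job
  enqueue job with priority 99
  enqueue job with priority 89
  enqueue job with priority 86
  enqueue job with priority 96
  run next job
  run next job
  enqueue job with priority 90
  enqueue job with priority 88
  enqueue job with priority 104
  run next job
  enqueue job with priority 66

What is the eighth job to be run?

86

insert 102 → {102}
insert 77 → {77, 102}
run next job → 77; now {102}
insert 79 → {79, 102}
insert 103 → {79, 102, 103}
insert 101 → {79, 101, 102, 103}
insert 71 → {71, 79, 101, 102, 103}
run next job → 71; now {79, 101, 102, 103}
run next job → 79; now {101, 102, 103}
run next job → 101; now {102, 103}
run next job → 102; now {103}
insert 76 → {76, 103}
run next job → 76; now {103}
insert 75 → {75, 103}
run next job → 75; now {103}
insert 99 → {99, 103}
insert 89 → {89, 99, 103}
insert 86 → {86, 89, 99, 103}
insert 96 → {86, 89, 96, 99, 103}
run next job → 86; now {89, 96, 99, 103}
run next job → 89; now {96, 99, 103}
insert 90 → {90, 96, 99, 103}
insert 88 → {88, 90, 96, 99, 103}
insert 104 → {88, 90, 96, 99, 103, 104}
run next job → 88; now {90, 96, 99, 103, 104}
insert 66 → {66, 90, 96, 99, 103, 104}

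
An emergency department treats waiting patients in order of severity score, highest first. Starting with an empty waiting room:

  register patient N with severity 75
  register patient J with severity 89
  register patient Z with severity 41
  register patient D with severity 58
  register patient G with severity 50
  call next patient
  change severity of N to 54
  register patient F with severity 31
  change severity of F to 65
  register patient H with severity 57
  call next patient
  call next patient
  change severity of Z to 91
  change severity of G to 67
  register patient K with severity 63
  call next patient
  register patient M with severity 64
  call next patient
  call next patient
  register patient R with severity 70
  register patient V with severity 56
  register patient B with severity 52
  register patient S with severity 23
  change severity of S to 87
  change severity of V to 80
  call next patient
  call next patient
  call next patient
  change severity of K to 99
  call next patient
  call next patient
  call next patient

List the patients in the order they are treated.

add N (severity 75) → {N:75}
add J (severity 89) → {J:89, N:75}
add Z (severity 41) → {J:89, N:75, Z:41}
add D (severity 58) → {J:89, N:75, D:58, Z:41}
add G (severity 50) → {J:89, N:75, D:58, G:50, Z:41}
call next patient → J; now {N:75, D:58, G:50, Z:41}
update N to severity 54 → {D:58, N:54, G:50, Z:41}
add F (severity 31) → {D:58, N:54, G:50, Z:41, F:31}
update F to severity 65 → {F:65, D:58, N:54, G:50, Z:41}
add H (severity 57) → {F:65, D:58, H:57, N:54, G:50, Z:41}
call next patient → F; now {D:58, H:57, N:54, G:50, Z:41}
call next patient → D; now {H:57, N:54, G:50, Z:41}
update Z to severity 91 → {Z:91, H:57, N:54, G:50}
update G to severity 67 → {Z:91, G:67, H:57, N:54}
add K (severity 63) → {Z:91, G:67, K:63, H:57, N:54}
call next patient → Z; now {G:67, K:63, H:57, N:54}
add M (severity 64) → {G:67, M:64, K:63, H:57, N:54}
call next patient → G; now {M:64, K:63, H:57, N:54}
call next patient → M; now {K:63, H:57, N:54}
add R (severity 70) → {R:70, K:63, H:57, N:54}
add V (severity 56) → {R:70, K:63, H:57, V:56, N:54}
add B (severity 52) → {R:70, K:63, H:57, V:56, N:54, B:52}
add S (severity 23) → {R:70, K:63, H:57, V:56, N:54, B:52, S:23}
update S to severity 87 → {S:87, R:70, K:63, H:57, V:56, N:54, B:52}
update V to severity 80 → {S:87, V:80, R:70, K:63, H:57, N:54, B:52}
call next patient → S; now {V:80, R:70, K:63, H:57, N:54, B:52}
call next patient → V; now {R:70, K:63, H:57, N:54, B:52}
call next patient → R; now {K:63, H:57, N:54, B:52}
update K to severity 99 → {K:99, H:57, N:54, B:52}
call next patient → K; now {H:57, N:54, B:52}
call next patient → H; now {N:54, B:52}
call next patient → N; now {B:52}

J, F, D, Z, G, M, S, V, R, K, H, N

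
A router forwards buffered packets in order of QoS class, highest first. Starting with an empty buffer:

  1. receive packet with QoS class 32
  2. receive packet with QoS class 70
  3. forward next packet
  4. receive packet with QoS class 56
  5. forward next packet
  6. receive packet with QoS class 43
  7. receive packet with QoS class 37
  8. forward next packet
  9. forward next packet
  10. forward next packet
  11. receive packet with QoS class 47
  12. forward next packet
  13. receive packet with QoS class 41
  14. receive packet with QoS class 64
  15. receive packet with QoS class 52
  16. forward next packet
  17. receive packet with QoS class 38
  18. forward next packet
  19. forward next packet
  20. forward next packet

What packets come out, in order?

insert 32 → {32}
insert 70 → {70, 32}
forward next packet → 70; now {32}
insert 56 → {56, 32}
forward next packet → 56; now {32}
insert 43 → {43, 32}
insert 37 → {43, 37, 32}
forward next packet → 43; now {37, 32}
forward next packet → 37; now {32}
forward next packet → 32; now {}
insert 47 → {47}
forward next packet → 47; now {}
insert 41 → {41}
insert 64 → {64, 41}
insert 52 → {64, 52, 41}
forward next packet → 64; now {52, 41}
insert 38 → {52, 41, 38}
forward next packet → 52; now {41, 38}
forward next packet → 41; now {38}
forward next packet → 38; now {}

[70, 56, 43, 37, 32, 47, 64, 52, 41, 38]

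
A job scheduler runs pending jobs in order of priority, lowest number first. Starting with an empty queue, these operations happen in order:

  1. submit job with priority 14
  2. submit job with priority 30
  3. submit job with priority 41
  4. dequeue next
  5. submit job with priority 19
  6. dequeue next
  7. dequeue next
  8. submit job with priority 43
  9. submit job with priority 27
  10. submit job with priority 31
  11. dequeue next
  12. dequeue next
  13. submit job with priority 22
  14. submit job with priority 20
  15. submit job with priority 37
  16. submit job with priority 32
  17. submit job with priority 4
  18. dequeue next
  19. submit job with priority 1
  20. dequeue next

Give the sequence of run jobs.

[14, 19, 30, 27, 31, 4, 1]

insert 14 → {14}
insert 30 → {14, 30}
insert 41 → {14, 30, 41}
dequeue next → 14; now {30, 41}
insert 19 → {19, 30, 41}
dequeue next → 19; now {30, 41}
dequeue next → 30; now {41}
insert 43 → {41, 43}
insert 27 → {27, 41, 43}
insert 31 → {27, 31, 41, 43}
dequeue next → 27; now {31, 41, 43}
dequeue next → 31; now {41, 43}
insert 22 → {22, 41, 43}
insert 20 → {20, 22, 41, 43}
insert 37 → {20, 22, 37, 41, 43}
insert 32 → {20, 22, 32, 37, 41, 43}
insert 4 → {4, 20, 22, 32, 37, 41, 43}
dequeue next → 4; now {20, 22, 32, 37, 41, 43}
insert 1 → {1, 20, 22, 32, 37, 41, 43}
dequeue next → 1; now {20, 22, 32, 37, 41, 43}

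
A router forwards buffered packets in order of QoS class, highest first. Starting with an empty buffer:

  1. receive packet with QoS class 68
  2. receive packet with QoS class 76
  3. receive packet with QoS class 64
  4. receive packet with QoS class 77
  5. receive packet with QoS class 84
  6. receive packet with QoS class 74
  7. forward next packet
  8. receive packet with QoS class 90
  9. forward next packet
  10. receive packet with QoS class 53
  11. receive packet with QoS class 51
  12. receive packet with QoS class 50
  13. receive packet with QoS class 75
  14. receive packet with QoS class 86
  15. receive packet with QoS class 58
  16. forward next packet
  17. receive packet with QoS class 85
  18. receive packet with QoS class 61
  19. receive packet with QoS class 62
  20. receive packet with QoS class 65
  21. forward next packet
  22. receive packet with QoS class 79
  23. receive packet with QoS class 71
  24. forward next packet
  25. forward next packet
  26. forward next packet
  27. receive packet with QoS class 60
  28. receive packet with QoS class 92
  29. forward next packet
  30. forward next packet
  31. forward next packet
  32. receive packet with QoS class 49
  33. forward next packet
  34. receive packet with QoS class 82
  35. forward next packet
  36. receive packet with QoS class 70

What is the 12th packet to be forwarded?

82

insert 68 → {68}
insert 76 → {76, 68}
insert 64 → {76, 68, 64}
insert 77 → {77, 76, 68, 64}
insert 84 → {84, 77, 76, 68, 64}
insert 74 → {84, 77, 76, 74, 68, 64}
forward next packet → 84; now {77, 76, 74, 68, 64}
insert 90 → {90, 77, 76, 74, 68, 64}
forward next packet → 90; now {77, 76, 74, 68, 64}
insert 53 → {77, 76, 74, 68, 64, 53}
insert 51 → {77, 76, 74, 68, 64, 53, 51}
insert 50 → {77, 76, 74, 68, 64, 53, 51, 50}
insert 75 → {77, 76, 75, 74, 68, 64, 53, 51, 50}
insert 86 → {86, 77, 76, 75, 74, 68, 64, 53, 51, 50}
insert 58 → {86, 77, 76, 75, 74, 68, 64, 58, 53, 51, 50}
forward next packet → 86; now {77, 76, 75, 74, 68, 64, 58, 53, 51, 50}
insert 85 → {85, 77, 76, 75, 74, 68, 64, 58, 53, 51, 50}
insert 61 → {85, 77, 76, 75, 74, 68, 64, 61, 58, 53, 51, 50}
insert 62 → {85, 77, 76, 75, 74, 68, 64, 62, 61, 58, 53, 51, 50}
insert 65 → {85, 77, 76, 75, 74, 68, 65, 64, 62, 61, 58, 53, 51, 50}
forward next packet → 85; now {77, 76, 75, 74, 68, 65, 64, 62, 61, 58, 53, 51, 50}
insert 79 → {79, 77, 76, 75, 74, 68, 65, 64, 62, 61, 58, 53, 51, 50}
insert 71 → {79, 77, 76, 75, 74, 71, 68, 65, 64, 62, 61, 58, 53, 51, 50}
forward next packet → 79; now {77, 76, 75, 74, 71, 68, 65, 64, 62, 61, 58, 53, 51, 50}
forward next packet → 77; now {76, 75, 74, 71, 68, 65, 64, 62, 61, 58, 53, 51, 50}
forward next packet → 76; now {75, 74, 71, 68, 65, 64, 62, 61, 58, 53, 51, 50}
insert 60 → {75, 74, 71, 68, 65, 64, 62, 61, 60, 58, 53, 51, 50}
insert 92 → {92, 75, 74, 71, 68, 65, 64, 62, 61, 60, 58, 53, 51, 50}
forward next packet → 92; now {75, 74, 71, 68, 65, 64, 62, 61, 60, 58, 53, 51, 50}
forward next packet → 75; now {74, 71, 68, 65, 64, 62, 61, 60, 58, 53, 51, 50}
forward next packet → 74; now {71, 68, 65, 64, 62, 61, 60, 58, 53, 51, 50}
insert 49 → {71, 68, 65, 64, 62, 61, 60, 58, 53, 51, 50, 49}
forward next packet → 71; now {68, 65, 64, 62, 61, 60, 58, 53, 51, 50, 49}
insert 82 → {82, 68, 65, 64, 62, 61, 60, 58, 53, 51, 50, 49}
forward next packet → 82; now {68, 65, 64, 62, 61, 60, 58, 53, 51, 50, 49}
insert 70 → {70, 68, 65, 64, 62, 61, 60, 58, 53, 51, 50, 49}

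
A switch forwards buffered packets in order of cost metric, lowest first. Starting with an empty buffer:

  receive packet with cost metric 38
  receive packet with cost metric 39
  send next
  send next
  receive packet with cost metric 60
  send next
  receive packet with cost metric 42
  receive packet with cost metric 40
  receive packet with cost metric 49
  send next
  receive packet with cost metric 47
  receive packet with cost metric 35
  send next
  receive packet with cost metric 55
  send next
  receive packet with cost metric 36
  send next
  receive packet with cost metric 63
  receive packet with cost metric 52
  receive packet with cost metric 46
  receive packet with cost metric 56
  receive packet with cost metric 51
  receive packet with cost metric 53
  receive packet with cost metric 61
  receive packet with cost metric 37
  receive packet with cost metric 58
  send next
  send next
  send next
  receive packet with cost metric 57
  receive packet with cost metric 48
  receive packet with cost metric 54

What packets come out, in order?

38 → 39 → 60 → 40 → 35 → 42 → 36 → 37 → 46 → 47

insert 38 → {38}
insert 39 → {38, 39}
send next → 38; now {39}
send next → 39; now {}
insert 60 → {60}
send next → 60; now {}
insert 42 → {42}
insert 40 → {40, 42}
insert 49 → {40, 42, 49}
send next → 40; now {42, 49}
insert 47 → {42, 47, 49}
insert 35 → {35, 42, 47, 49}
send next → 35; now {42, 47, 49}
insert 55 → {42, 47, 49, 55}
send next → 42; now {47, 49, 55}
insert 36 → {36, 47, 49, 55}
send next → 36; now {47, 49, 55}
insert 63 → {47, 49, 55, 63}
insert 52 → {47, 49, 52, 55, 63}
insert 46 → {46, 47, 49, 52, 55, 63}
insert 56 → {46, 47, 49, 52, 55, 56, 63}
insert 51 → {46, 47, 49, 51, 52, 55, 56, 63}
insert 53 → {46, 47, 49, 51, 52, 53, 55, 56, 63}
insert 61 → {46, 47, 49, 51, 52, 53, 55, 56, 61, 63}
insert 37 → {37, 46, 47, 49, 51, 52, 53, 55, 56, 61, 63}
insert 58 → {37, 46, 47, 49, 51, 52, 53, 55, 56, 58, 61, 63}
send next → 37; now {46, 47, 49, 51, 52, 53, 55, 56, 58, 61, 63}
send next → 46; now {47, 49, 51, 52, 53, 55, 56, 58, 61, 63}
send next → 47; now {49, 51, 52, 53, 55, 56, 58, 61, 63}
insert 57 → {49, 51, 52, 53, 55, 56, 57, 58, 61, 63}
insert 48 → {48, 49, 51, 52, 53, 55, 56, 57, 58, 61, 63}
insert 54 → {48, 49, 51, 52, 53, 54, 55, 56, 57, 58, 61, 63}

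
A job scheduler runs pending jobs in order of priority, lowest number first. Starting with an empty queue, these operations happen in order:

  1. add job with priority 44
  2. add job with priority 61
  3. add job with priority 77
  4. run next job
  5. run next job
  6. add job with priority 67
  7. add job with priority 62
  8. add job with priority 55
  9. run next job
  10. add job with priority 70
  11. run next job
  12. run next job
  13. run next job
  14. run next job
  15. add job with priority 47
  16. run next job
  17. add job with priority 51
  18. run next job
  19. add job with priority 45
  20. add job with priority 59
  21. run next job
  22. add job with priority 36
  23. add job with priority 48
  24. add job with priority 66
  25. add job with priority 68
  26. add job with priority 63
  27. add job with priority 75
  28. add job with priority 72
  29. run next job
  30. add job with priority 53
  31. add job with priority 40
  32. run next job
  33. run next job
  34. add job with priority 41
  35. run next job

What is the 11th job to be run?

36

insert 44 → {44}
insert 61 → {44, 61}
insert 77 → {44, 61, 77}
run next job → 44; now {61, 77}
run next job → 61; now {77}
insert 67 → {67, 77}
insert 62 → {62, 67, 77}
insert 55 → {55, 62, 67, 77}
run next job → 55; now {62, 67, 77}
insert 70 → {62, 67, 70, 77}
run next job → 62; now {67, 70, 77}
run next job → 67; now {70, 77}
run next job → 70; now {77}
run next job → 77; now {}
insert 47 → {47}
run next job → 47; now {}
insert 51 → {51}
run next job → 51; now {}
insert 45 → {45}
insert 59 → {45, 59}
run next job → 45; now {59}
insert 36 → {36, 59}
insert 48 → {36, 48, 59}
insert 66 → {36, 48, 59, 66}
insert 68 → {36, 48, 59, 66, 68}
insert 63 → {36, 48, 59, 63, 66, 68}
insert 75 → {36, 48, 59, 63, 66, 68, 75}
insert 72 → {36, 48, 59, 63, 66, 68, 72, 75}
run next job → 36; now {48, 59, 63, 66, 68, 72, 75}
insert 53 → {48, 53, 59, 63, 66, 68, 72, 75}
insert 40 → {40, 48, 53, 59, 63, 66, 68, 72, 75}
run next job → 40; now {48, 53, 59, 63, 66, 68, 72, 75}
run next job → 48; now {53, 59, 63, 66, 68, 72, 75}
insert 41 → {41, 53, 59, 63, 66, 68, 72, 75}
run next job → 41; now {53, 59, 63, 66, 68, 72, 75}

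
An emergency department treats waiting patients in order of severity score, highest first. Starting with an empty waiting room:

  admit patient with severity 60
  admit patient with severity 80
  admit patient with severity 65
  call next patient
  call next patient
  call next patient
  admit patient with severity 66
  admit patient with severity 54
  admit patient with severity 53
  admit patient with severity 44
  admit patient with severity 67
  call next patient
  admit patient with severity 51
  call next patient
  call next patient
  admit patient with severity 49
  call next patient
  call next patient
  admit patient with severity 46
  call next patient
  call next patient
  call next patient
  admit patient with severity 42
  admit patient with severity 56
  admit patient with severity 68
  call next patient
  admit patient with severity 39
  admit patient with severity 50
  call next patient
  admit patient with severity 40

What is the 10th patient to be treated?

insert 60 → {60}
insert 80 → {80, 60}
insert 65 → {80, 65, 60}
call next patient → 80; now {65, 60}
call next patient → 65; now {60}
call next patient → 60; now {}
insert 66 → {66}
insert 54 → {66, 54}
insert 53 → {66, 54, 53}
insert 44 → {66, 54, 53, 44}
insert 67 → {67, 66, 54, 53, 44}
call next patient → 67; now {66, 54, 53, 44}
insert 51 → {66, 54, 53, 51, 44}
call next patient → 66; now {54, 53, 51, 44}
call next patient → 54; now {53, 51, 44}
insert 49 → {53, 51, 49, 44}
call next patient → 53; now {51, 49, 44}
call next patient → 51; now {49, 44}
insert 46 → {49, 46, 44}
call next patient → 49; now {46, 44}
call next patient → 46; now {44}
call next patient → 44; now {}
insert 42 → {42}
insert 56 → {56, 42}
insert 68 → {68, 56, 42}
call next patient → 68; now {56, 42}
insert 39 → {56, 42, 39}
insert 50 → {56, 50, 42, 39}
call next patient → 56; now {50, 42, 39}
insert 40 → {50, 42, 40, 39}

46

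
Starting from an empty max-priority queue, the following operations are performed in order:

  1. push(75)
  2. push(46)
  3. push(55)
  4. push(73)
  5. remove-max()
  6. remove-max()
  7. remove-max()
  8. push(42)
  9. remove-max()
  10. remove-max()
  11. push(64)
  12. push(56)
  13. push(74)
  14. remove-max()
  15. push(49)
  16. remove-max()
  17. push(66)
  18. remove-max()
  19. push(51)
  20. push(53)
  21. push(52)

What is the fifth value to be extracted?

42

insert 75 → {75}
insert 46 → {75, 46}
insert 55 → {75, 55, 46}
insert 73 → {75, 73, 55, 46}
remove-max → 75; now {73, 55, 46}
remove-max → 73; now {55, 46}
remove-max → 55; now {46}
insert 42 → {46, 42}
remove-max → 46; now {42}
remove-max → 42; now {}
insert 64 → {64}
insert 56 → {64, 56}
insert 74 → {74, 64, 56}
remove-max → 74; now {64, 56}
insert 49 → {64, 56, 49}
remove-max → 64; now {56, 49}
insert 66 → {66, 56, 49}
remove-max → 66; now {56, 49}
insert 51 → {56, 51, 49}
insert 53 → {56, 53, 51, 49}
insert 52 → {56, 53, 52, 51, 49}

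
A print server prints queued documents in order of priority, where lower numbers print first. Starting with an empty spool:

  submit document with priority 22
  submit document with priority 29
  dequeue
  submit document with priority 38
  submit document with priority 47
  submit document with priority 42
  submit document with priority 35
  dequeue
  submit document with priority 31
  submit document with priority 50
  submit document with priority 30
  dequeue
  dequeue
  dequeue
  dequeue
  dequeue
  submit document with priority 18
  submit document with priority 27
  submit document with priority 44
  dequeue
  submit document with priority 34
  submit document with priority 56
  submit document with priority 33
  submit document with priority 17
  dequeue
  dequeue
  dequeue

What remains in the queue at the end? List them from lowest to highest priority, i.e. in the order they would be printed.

[34, 44, 47, 50, 56]

insert 22 → {22}
insert 29 → {22, 29}
dequeue → 22; now {29}
insert 38 → {29, 38}
insert 47 → {29, 38, 47}
insert 42 → {29, 38, 42, 47}
insert 35 → {29, 35, 38, 42, 47}
dequeue → 29; now {35, 38, 42, 47}
insert 31 → {31, 35, 38, 42, 47}
insert 50 → {31, 35, 38, 42, 47, 50}
insert 30 → {30, 31, 35, 38, 42, 47, 50}
dequeue → 30; now {31, 35, 38, 42, 47, 50}
dequeue → 31; now {35, 38, 42, 47, 50}
dequeue → 35; now {38, 42, 47, 50}
dequeue → 38; now {42, 47, 50}
dequeue → 42; now {47, 50}
insert 18 → {18, 47, 50}
insert 27 → {18, 27, 47, 50}
insert 44 → {18, 27, 44, 47, 50}
dequeue → 18; now {27, 44, 47, 50}
insert 34 → {27, 34, 44, 47, 50}
insert 56 → {27, 34, 44, 47, 50, 56}
insert 33 → {27, 33, 34, 44, 47, 50, 56}
insert 17 → {17, 27, 33, 34, 44, 47, 50, 56}
dequeue → 17; now {27, 33, 34, 44, 47, 50, 56}
dequeue → 27; now {33, 34, 44, 47, 50, 56}
dequeue → 33; now {34, 44, 47, 50, 56}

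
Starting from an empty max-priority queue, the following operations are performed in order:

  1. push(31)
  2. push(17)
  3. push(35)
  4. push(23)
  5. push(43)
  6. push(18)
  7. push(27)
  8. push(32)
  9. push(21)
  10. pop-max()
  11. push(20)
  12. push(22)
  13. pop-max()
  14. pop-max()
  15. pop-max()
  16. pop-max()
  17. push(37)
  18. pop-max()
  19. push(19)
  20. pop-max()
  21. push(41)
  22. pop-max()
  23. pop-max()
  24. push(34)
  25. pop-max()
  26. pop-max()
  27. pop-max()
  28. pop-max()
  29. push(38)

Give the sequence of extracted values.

43 → 35 → 32 → 31 → 27 → 37 → 23 → 41 → 22 → 34 → 21 → 20 → 19

insert 31 → {31}
insert 17 → {31, 17}
insert 35 → {35, 31, 17}
insert 23 → {35, 31, 23, 17}
insert 43 → {43, 35, 31, 23, 17}
insert 18 → {43, 35, 31, 23, 18, 17}
insert 27 → {43, 35, 31, 27, 23, 18, 17}
insert 32 → {43, 35, 32, 31, 27, 23, 18, 17}
insert 21 → {43, 35, 32, 31, 27, 23, 21, 18, 17}
pop-max → 43; now {35, 32, 31, 27, 23, 21, 18, 17}
insert 20 → {35, 32, 31, 27, 23, 21, 20, 18, 17}
insert 22 → {35, 32, 31, 27, 23, 22, 21, 20, 18, 17}
pop-max → 35; now {32, 31, 27, 23, 22, 21, 20, 18, 17}
pop-max → 32; now {31, 27, 23, 22, 21, 20, 18, 17}
pop-max → 31; now {27, 23, 22, 21, 20, 18, 17}
pop-max → 27; now {23, 22, 21, 20, 18, 17}
insert 37 → {37, 23, 22, 21, 20, 18, 17}
pop-max → 37; now {23, 22, 21, 20, 18, 17}
insert 19 → {23, 22, 21, 20, 19, 18, 17}
pop-max → 23; now {22, 21, 20, 19, 18, 17}
insert 41 → {41, 22, 21, 20, 19, 18, 17}
pop-max → 41; now {22, 21, 20, 19, 18, 17}
pop-max → 22; now {21, 20, 19, 18, 17}
insert 34 → {34, 21, 20, 19, 18, 17}
pop-max → 34; now {21, 20, 19, 18, 17}
pop-max → 21; now {20, 19, 18, 17}
pop-max → 20; now {19, 18, 17}
pop-max → 19; now {18, 17}
insert 38 → {38, 18, 17}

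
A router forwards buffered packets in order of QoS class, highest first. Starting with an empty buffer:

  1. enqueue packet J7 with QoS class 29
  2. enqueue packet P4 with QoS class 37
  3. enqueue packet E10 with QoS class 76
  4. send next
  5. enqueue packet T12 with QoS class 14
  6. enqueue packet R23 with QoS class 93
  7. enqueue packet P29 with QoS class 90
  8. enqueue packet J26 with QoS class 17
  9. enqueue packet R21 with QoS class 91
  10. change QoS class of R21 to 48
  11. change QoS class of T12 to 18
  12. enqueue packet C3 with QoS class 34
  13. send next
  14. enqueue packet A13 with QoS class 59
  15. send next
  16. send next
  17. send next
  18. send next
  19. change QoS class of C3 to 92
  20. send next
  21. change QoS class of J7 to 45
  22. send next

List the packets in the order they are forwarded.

add J7 (QoS class 29) → {J7:29}
add P4 (QoS class 37) → {P4:37, J7:29}
add E10 (QoS class 76) → {E10:76, P4:37, J7:29}
send next → E10; now {P4:37, J7:29}
add T12 (QoS class 14) → {P4:37, J7:29, T12:14}
add R23 (QoS class 93) → {R23:93, P4:37, J7:29, T12:14}
add P29 (QoS class 90) → {R23:93, P29:90, P4:37, J7:29, T12:14}
add J26 (QoS class 17) → {R23:93, P29:90, P4:37, J7:29, J26:17, T12:14}
add R21 (QoS class 91) → {R23:93, R21:91, P29:90, P4:37, J7:29, J26:17, T12:14}
update R21 to QoS class 48 → {R23:93, P29:90, R21:48, P4:37, J7:29, J26:17, T12:14}
update T12 to QoS class 18 → {R23:93, P29:90, R21:48, P4:37, J7:29, T12:18, J26:17}
add C3 (QoS class 34) → {R23:93, P29:90, R21:48, P4:37, C3:34, J7:29, T12:18, J26:17}
send next → R23; now {P29:90, R21:48, P4:37, C3:34, J7:29, T12:18, J26:17}
add A13 (QoS class 59) → {P29:90, A13:59, R21:48, P4:37, C3:34, J7:29, T12:18, J26:17}
send next → P29; now {A13:59, R21:48, P4:37, C3:34, J7:29, T12:18, J26:17}
send next → A13; now {R21:48, P4:37, C3:34, J7:29, T12:18, J26:17}
send next → R21; now {P4:37, C3:34, J7:29, T12:18, J26:17}
send next → P4; now {C3:34, J7:29, T12:18, J26:17}
update C3 to QoS class 92 → {C3:92, J7:29, T12:18, J26:17}
send next → C3; now {J7:29, T12:18, J26:17}
update J7 to QoS class 45 → {J7:45, T12:18, J26:17}
send next → J7; now {T12:18, J26:17}

[E10, R23, P29, A13, R21, P4, C3, J7]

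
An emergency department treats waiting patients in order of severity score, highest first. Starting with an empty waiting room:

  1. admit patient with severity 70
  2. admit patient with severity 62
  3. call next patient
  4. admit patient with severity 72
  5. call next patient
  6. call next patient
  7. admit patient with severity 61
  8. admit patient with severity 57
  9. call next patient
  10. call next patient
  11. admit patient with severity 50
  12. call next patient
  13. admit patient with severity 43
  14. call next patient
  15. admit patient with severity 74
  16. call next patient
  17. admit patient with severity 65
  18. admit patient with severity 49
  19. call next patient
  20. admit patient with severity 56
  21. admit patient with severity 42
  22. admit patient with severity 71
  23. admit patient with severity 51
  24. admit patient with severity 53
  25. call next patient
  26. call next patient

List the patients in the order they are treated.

insert 70 → {70}
insert 62 → {70, 62}
call next patient → 70; now {62}
insert 72 → {72, 62}
call next patient → 72; now {62}
call next patient → 62; now {}
insert 61 → {61}
insert 57 → {61, 57}
call next patient → 61; now {57}
call next patient → 57; now {}
insert 50 → {50}
call next patient → 50; now {}
insert 43 → {43}
call next patient → 43; now {}
insert 74 → {74}
call next patient → 74; now {}
insert 65 → {65}
insert 49 → {65, 49}
call next patient → 65; now {49}
insert 56 → {56, 49}
insert 42 → {56, 49, 42}
insert 71 → {71, 56, 49, 42}
insert 51 → {71, 56, 51, 49, 42}
insert 53 → {71, 56, 53, 51, 49, 42}
call next patient → 71; now {56, 53, 51, 49, 42}
call next patient → 56; now {53, 51, 49, 42}

[70, 72, 62, 61, 57, 50, 43, 74, 65, 71, 56]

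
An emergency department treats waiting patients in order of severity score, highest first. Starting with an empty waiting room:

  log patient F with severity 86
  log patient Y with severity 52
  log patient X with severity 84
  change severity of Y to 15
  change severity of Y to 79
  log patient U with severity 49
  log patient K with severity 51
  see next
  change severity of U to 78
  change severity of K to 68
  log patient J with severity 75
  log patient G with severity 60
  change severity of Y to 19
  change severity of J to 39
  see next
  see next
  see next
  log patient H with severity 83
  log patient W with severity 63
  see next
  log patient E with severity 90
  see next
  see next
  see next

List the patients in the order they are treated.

add F (severity 86) → {F:86}
add Y (severity 52) → {F:86, Y:52}
add X (severity 84) → {F:86, X:84, Y:52}
update Y to severity 15 → {F:86, X:84, Y:15}
update Y to severity 79 → {F:86, X:84, Y:79}
add U (severity 49) → {F:86, X:84, Y:79, U:49}
add K (severity 51) → {F:86, X:84, Y:79, K:51, U:49}
see next → F; now {X:84, Y:79, K:51, U:49}
update U to severity 78 → {X:84, Y:79, U:78, K:51}
update K to severity 68 → {X:84, Y:79, U:78, K:68}
add J (severity 75) → {X:84, Y:79, U:78, J:75, K:68}
add G (severity 60) → {X:84, Y:79, U:78, J:75, K:68, G:60}
update Y to severity 19 → {X:84, U:78, J:75, K:68, G:60, Y:19}
update J to severity 39 → {X:84, U:78, K:68, G:60, J:39, Y:19}
see next → X; now {U:78, K:68, G:60, J:39, Y:19}
see next → U; now {K:68, G:60, J:39, Y:19}
see next → K; now {G:60, J:39, Y:19}
add H (severity 83) → {H:83, G:60, J:39, Y:19}
add W (severity 63) → {H:83, W:63, G:60, J:39, Y:19}
see next → H; now {W:63, G:60, J:39, Y:19}
add E (severity 90) → {E:90, W:63, G:60, J:39, Y:19}
see next → E; now {W:63, G:60, J:39, Y:19}
see next → W; now {G:60, J:39, Y:19}
see next → G; now {J:39, Y:19}

F → X → U → K → H → E → W → G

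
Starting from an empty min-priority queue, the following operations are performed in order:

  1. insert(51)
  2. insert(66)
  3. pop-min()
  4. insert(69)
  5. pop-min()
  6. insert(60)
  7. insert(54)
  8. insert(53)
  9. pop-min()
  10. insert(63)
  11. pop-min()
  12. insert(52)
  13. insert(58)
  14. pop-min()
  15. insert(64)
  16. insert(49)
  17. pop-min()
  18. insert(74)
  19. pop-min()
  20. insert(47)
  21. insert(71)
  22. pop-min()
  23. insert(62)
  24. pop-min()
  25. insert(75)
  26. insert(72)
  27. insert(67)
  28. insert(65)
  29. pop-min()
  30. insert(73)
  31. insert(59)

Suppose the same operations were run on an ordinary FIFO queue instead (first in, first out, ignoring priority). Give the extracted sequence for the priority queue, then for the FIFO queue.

insert 51 → {51}
insert 66 → {51, 66}
pop-min → 51; now {66}
insert 69 → {66, 69}
pop-min → 66; now {69}
insert 60 → {60, 69}
insert 54 → {54, 60, 69}
insert 53 → {53, 54, 60, 69}
pop-min → 53; now {54, 60, 69}
insert 63 → {54, 60, 63, 69}
pop-min → 54; now {60, 63, 69}
insert 52 → {52, 60, 63, 69}
insert 58 → {52, 58, 60, 63, 69}
pop-min → 52; now {58, 60, 63, 69}
insert 64 → {58, 60, 63, 64, 69}
insert 49 → {49, 58, 60, 63, 64, 69}
pop-min → 49; now {58, 60, 63, 64, 69}
insert 74 → {58, 60, 63, 64, 69, 74}
pop-min → 58; now {60, 63, 64, 69, 74}
insert 47 → {47, 60, 63, 64, 69, 74}
insert 71 → {47, 60, 63, 64, 69, 71, 74}
pop-min → 47; now {60, 63, 64, 69, 71, 74}
insert 62 → {60, 62, 63, 64, 69, 71, 74}
pop-min → 60; now {62, 63, 64, 69, 71, 74}
insert 75 → {62, 63, 64, 69, 71, 74, 75}
insert 72 → {62, 63, 64, 69, 71, 72, 74, 75}
insert 67 → {62, 63, 64, 67, 69, 71, 72, 74, 75}
insert 65 → {62, 63, 64, 65, 67, 69, 71, 72, 74, 75}
pop-min → 62; now {63, 64, 65, 67, 69, 71, 72, 74, 75}
insert 73 → {63, 64, 65, 67, 69, 71, 72, 73, 74, 75}
insert 59 → {59, 63, 64, 65, 67, 69, 71, 72, 73, 74, 75}

priority queue: 51, 66, 53, 54, 52, 49, 58, 47, 60, 62; FIFO queue: 51 → 66 → 69 → 60 → 54 → 53 → 63 → 52 → 58 → 64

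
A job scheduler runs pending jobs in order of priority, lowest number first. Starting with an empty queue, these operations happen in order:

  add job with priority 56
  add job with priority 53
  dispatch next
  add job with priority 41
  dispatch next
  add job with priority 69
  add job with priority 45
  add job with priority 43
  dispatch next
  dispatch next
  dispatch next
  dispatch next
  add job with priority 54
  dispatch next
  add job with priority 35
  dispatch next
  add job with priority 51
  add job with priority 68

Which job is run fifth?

56

insert 56 → {56}
insert 53 → {53, 56}
dispatch next → 53; now {56}
insert 41 → {41, 56}
dispatch next → 41; now {56}
insert 69 → {56, 69}
insert 45 → {45, 56, 69}
insert 43 → {43, 45, 56, 69}
dispatch next → 43; now {45, 56, 69}
dispatch next → 45; now {56, 69}
dispatch next → 56; now {69}
dispatch next → 69; now {}
insert 54 → {54}
dispatch next → 54; now {}
insert 35 → {35}
dispatch next → 35; now {}
insert 51 → {51}
insert 68 → {51, 68}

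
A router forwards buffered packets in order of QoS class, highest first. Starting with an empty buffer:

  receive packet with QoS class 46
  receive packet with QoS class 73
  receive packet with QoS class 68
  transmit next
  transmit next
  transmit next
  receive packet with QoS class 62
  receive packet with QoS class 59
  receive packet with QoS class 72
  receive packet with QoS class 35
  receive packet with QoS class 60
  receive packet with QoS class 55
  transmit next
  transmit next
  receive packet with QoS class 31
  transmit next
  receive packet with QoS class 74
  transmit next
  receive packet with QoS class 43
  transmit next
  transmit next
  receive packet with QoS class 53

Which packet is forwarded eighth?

insert 46 → {46}
insert 73 → {73, 46}
insert 68 → {73, 68, 46}
transmit next → 73; now {68, 46}
transmit next → 68; now {46}
transmit next → 46; now {}
insert 62 → {62}
insert 59 → {62, 59}
insert 72 → {72, 62, 59}
insert 35 → {72, 62, 59, 35}
insert 60 → {72, 62, 60, 59, 35}
insert 55 → {72, 62, 60, 59, 55, 35}
transmit next → 72; now {62, 60, 59, 55, 35}
transmit next → 62; now {60, 59, 55, 35}
insert 31 → {60, 59, 55, 35, 31}
transmit next → 60; now {59, 55, 35, 31}
insert 74 → {74, 59, 55, 35, 31}
transmit next → 74; now {59, 55, 35, 31}
insert 43 → {59, 55, 43, 35, 31}
transmit next → 59; now {55, 43, 35, 31}
transmit next → 55; now {43, 35, 31}
insert 53 → {53, 43, 35, 31}

59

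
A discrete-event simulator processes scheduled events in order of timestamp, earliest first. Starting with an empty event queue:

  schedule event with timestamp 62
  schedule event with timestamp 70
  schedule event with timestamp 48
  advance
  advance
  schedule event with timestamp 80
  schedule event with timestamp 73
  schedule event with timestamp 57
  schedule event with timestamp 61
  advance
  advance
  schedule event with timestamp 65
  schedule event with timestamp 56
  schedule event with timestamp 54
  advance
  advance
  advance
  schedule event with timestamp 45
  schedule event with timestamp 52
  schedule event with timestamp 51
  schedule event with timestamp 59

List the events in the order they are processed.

insert 62 → {62}
insert 70 → {62, 70}
insert 48 → {48, 62, 70}
advance → 48; now {62, 70}
advance → 62; now {70}
insert 80 → {70, 80}
insert 73 → {70, 73, 80}
insert 57 → {57, 70, 73, 80}
insert 61 → {57, 61, 70, 73, 80}
advance → 57; now {61, 70, 73, 80}
advance → 61; now {70, 73, 80}
insert 65 → {65, 70, 73, 80}
insert 56 → {56, 65, 70, 73, 80}
insert 54 → {54, 56, 65, 70, 73, 80}
advance → 54; now {56, 65, 70, 73, 80}
advance → 56; now {65, 70, 73, 80}
advance → 65; now {70, 73, 80}
insert 45 → {45, 70, 73, 80}
insert 52 → {45, 52, 70, 73, 80}
insert 51 → {45, 51, 52, 70, 73, 80}
insert 59 → {45, 51, 52, 59, 70, 73, 80}

48 → 62 → 57 → 61 → 54 → 56 → 65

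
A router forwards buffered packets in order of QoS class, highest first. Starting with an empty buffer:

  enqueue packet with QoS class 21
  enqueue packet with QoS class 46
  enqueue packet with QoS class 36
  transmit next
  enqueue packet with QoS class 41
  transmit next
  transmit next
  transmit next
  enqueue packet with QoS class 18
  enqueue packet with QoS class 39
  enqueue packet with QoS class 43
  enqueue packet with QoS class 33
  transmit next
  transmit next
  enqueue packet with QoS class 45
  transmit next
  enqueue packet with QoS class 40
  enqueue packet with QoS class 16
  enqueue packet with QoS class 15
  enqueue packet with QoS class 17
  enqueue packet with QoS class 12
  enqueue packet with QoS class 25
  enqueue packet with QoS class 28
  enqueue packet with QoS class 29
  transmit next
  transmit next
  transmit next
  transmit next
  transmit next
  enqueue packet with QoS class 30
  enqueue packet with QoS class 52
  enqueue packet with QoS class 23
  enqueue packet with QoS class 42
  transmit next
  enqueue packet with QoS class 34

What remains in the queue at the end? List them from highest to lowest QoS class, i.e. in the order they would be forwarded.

insert 21 → {21}
insert 46 → {46, 21}
insert 36 → {46, 36, 21}
transmit next → 46; now {36, 21}
insert 41 → {41, 36, 21}
transmit next → 41; now {36, 21}
transmit next → 36; now {21}
transmit next → 21; now {}
insert 18 → {18}
insert 39 → {39, 18}
insert 43 → {43, 39, 18}
insert 33 → {43, 39, 33, 18}
transmit next → 43; now {39, 33, 18}
transmit next → 39; now {33, 18}
insert 45 → {45, 33, 18}
transmit next → 45; now {33, 18}
insert 40 → {40, 33, 18}
insert 16 → {40, 33, 18, 16}
insert 15 → {40, 33, 18, 16, 15}
insert 17 → {40, 33, 18, 17, 16, 15}
insert 12 → {40, 33, 18, 17, 16, 15, 12}
insert 25 → {40, 33, 25, 18, 17, 16, 15, 12}
insert 28 → {40, 33, 28, 25, 18, 17, 16, 15, 12}
insert 29 → {40, 33, 29, 28, 25, 18, 17, 16, 15, 12}
transmit next → 40; now {33, 29, 28, 25, 18, 17, 16, 15, 12}
transmit next → 33; now {29, 28, 25, 18, 17, 16, 15, 12}
transmit next → 29; now {28, 25, 18, 17, 16, 15, 12}
transmit next → 28; now {25, 18, 17, 16, 15, 12}
transmit next → 25; now {18, 17, 16, 15, 12}
insert 30 → {30, 18, 17, 16, 15, 12}
insert 52 → {52, 30, 18, 17, 16, 15, 12}
insert 23 → {52, 30, 23, 18, 17, 16, 15, 12}
insert 42 → {52, 42, 30, 23, 18, 17, 16, 15, 12}
transmit next → 52; now {42, 30, 23, 18, 17, 16, 15, 12}
insert 34 → {42, 34, 30, 23, 18, 17, 16, 15, 12}

[42, 34, 30, 23, 18, 17, 16, 15, 12]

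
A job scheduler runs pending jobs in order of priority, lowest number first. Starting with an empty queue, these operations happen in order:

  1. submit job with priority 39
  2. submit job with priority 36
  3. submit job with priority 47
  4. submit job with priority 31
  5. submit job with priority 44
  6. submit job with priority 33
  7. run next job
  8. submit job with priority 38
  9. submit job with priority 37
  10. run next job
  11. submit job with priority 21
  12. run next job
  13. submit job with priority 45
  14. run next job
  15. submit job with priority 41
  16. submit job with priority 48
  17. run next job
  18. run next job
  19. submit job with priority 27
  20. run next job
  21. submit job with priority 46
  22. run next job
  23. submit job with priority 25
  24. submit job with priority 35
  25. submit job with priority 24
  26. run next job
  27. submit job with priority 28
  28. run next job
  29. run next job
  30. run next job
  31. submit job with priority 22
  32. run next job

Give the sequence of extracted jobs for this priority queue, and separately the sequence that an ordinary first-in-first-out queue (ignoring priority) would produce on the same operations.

priority queue: [31, 33, 21, 36, 37, 38, 27, 39, 24, 25, 28, 35, 22]; FIFO queue: 39 → 36 → 47 → 31 → 44 → 33 → 38 → 37 → 21 → 45 → 41 → 48 → 27

insert 39 → {39}
insert 36 → {36, 39}
insert 47 → {36, 39, 47}
insert 31 → {31, 36, 39, 47}
insert 44 → {31, 36, 39, 44, 47}
insert 33 → {31, 33, 36, 39, 44, 47}
run next job → 31; now {33, 36, 39, 44, 47}
insert 38 → {33, 36, 38, 39, 44, 47}
insert 37 → {33, 36, 37, 38, 39, 44, 47}
run next job → 33; now {36, 37, 38, 39, 44, 47}
insert 21 → {21, 36, 37, 38, 39, 44, 47}
run next job → 21; now {36, 37, 38, 39, 44, 47}
insert 45 → {36, 37, 38, 39, 44, 45, 47}
run next job → 36; now {37, 38, 39, 44, 45, 47}
insert 41 → {37, 38, 39, 41, 44, 45, 47}
insert 48 → {37, 38, 39, 41, 44, 45, 47, 48}
run next job → 37; now {38, 39, 41, 44, 45, 47, 48}
run next job → 38; now {39, 41, 44, 45, 47, 48}
insert 27 → {27, 39, 41, 44, 45, 47, 48}
run next job → 27; now {39, 41, 44, 45, 47, 48}
insert 46 → {39, 41, 44, 45, 46, 47, 48}
run next job → 39; now {41, 44, 45, 46, 47, 48}
insert 25 → {25, 41, 44, 45, 46, 47, 48}
insert 35 → {25, 35, 41, 44, 45, 46, 47, 48}
insert 24 → {24, 25, 35, 41, 44, 45, 46, 47, 48}
run next job → 24; now {25, 35, 41, 44, 45, 46, 47, 48}
insert 28 → {25, 28, 35, 41, 44, 45, 46, 47, 48}
run next job → 25; now {28, 35, 41, 44, 45, 46, 47, 48}
run next job → 28; now {35, 41, 44, 45, 46, 47, 48}
run next job → 35; now {41, 44, 45, 46, 47, 48}
insert 22 → {22, 41, 44, 45, 46, 47, 48}
run next job → 22; now {41, 44, 45, 46, 47, 48}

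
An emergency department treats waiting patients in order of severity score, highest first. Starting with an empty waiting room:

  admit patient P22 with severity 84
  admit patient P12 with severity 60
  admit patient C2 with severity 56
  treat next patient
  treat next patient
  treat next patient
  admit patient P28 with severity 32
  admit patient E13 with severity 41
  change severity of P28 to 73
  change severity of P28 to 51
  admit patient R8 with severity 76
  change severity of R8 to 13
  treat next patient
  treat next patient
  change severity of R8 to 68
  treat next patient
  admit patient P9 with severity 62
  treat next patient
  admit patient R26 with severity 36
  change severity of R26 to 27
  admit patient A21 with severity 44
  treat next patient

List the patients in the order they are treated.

[P22, P12, C2, P28, E13, R8, P9, A21]

add P22 (severity 84) → {P22:84}
add P12 (severity 60) → {P22:84, P12:60}
add C2 (severity 56) → {P22:84, P12:60, C2:56}
treat next patient → P22; now {P12:60, C2:56}
treat next patient → P12; now {C2:56}
treat next patient → C2; now {}
add P28 (severity 32) → {P28:32}
add E13 (severity 41) → {E13:41, P28:32}
update P28 to severity 73 → {P28:73, E13:41}
update P28 to severity 51 → {P28:51, E13:41}
add R8 (severity 76) → {R8:76, P28:51, E13:41}
update R8 to severity 13 → {P28:51, E13:41, R8:13}
treat next patient → P28; now {E13:41, R8:13}
treat next patient → E13; now {R8:13}
update R8 to severity 68 → {R8:68}
treat next patient → R8; now {}
add P9 (severity 62) → {P9:62}
treat next patient → P9; now {}
add R26 (severity 36) → {R26:36}
update R26 to severity 27 → {R26:27}
add A21 (severity 44) → {A21:44, R26:27}
treat next patient → A21; now {R26:27}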